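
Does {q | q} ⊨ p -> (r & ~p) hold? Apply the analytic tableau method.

Initial set: {(q | q); ~(p -> (r & ~p))}.
~(p -> (r & ~p)): α-rule — add p, ~(r & ~p).
(q | q): β-rule — branch into q  //  q.
  branch 1 (add q):
    ~(r & ~p): β-rule — branch into ~r  //  ~~p.
      branch 1.1 (add ~r):
        ○ open, literals {p=true, q=true, r=false}.
      branch 1.2 (add ~~p):
        ○ open, literals {p=true, q=true}.
  branch 2 (add q):
    ~(r & ~p): β-rule — branch into ~r  //  ~~p.
      branch 2.1 (add ~r):
        ○ open, literals {p=true, q=true, r=false}.
      branch 2.2 (add ~~p):
        ○ open, literals {p=true, q=true}.
0 branches closed, 4 open.
An open branch gives a countermodel: p=true, q=true, r=false (unmentioned atoms arbitrary); the premises hold there but the conclusion fails.

No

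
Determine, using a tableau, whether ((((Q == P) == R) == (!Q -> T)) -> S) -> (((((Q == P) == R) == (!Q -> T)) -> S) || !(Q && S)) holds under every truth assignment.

Assume the negation and expand:
Initial set: {!(((((Q == P) == R) == (!Q -> T)) -> S) -> (((((Q == P) == R) == (!Q -> T)) -> S) || !(Q && S)))}.
!(((((Q == P) == R) == (!Q -> T)) -> S) -> (((((Q == P) == R) == (!Q -> T)) -> S) || !(Q && S))): α-rule — add ((((Q == P) == R) == (!Q -> T)) -> S), !(((((Q == P) == R) == (!Q -> T)) -> S) || !(Q && S)).
!(((((Q == P) == R) == (!Q -> T)) -> S) || !(Q && S)): α-rule — add !((((Q == P) == R) == (!Q -> T)) -> S), !!(Q && S).
!((((Q == P) == R) == (!Q -> T)) -> S): α-rule — add (((Q == P) == R) == (!Q -> T)), !S.
!!(Q && S): α-rule — add Q, S.
× closes — contains both S and !S.
All 1 branch closes.
Every branch closed, so the negation is unsatisfiable and the formula is valid.

Valid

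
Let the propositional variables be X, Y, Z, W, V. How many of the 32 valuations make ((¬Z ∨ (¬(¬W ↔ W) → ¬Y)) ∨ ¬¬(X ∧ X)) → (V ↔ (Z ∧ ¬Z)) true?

Initial set: {T (((¬Z ∨ (¬(¬W ↔ W) → ¬Y)) ∨ ¬¬(X ∧ X)) → (V ↔ (Z ∧ ¬Z)))}.
T (((¬Z ∨ (¬(¬W ↔ W) → ¬Y)) ∨ ¬¬(X ∧ X)) → (V ↔ (Z ∧ ¬Z))): β-rule — branch into F ((¬Z ∨ (¬(¬W ↔ W) → ¬Y)) ∨ ¬¬(X ∧ X))  //  T (V ↔ (Z ∧ ¬Z)).
  branch 1 (add F ((¬Z ∨ (¬(¬W ↔ W) → ¬Y)) ∨ ¬¬(X ∧ X))):
    F ((¬Z ∨ (¬(¬W ↔ W) → ¬Y)) ∨ ¬¬(X ∧ X)): α-rule — add F (¬Z ∨ (¬(¬W ↔ W) → ¬Y)), F ¬¬(X ∧ X).
    F (¬Z ∨ (¬(¬W ↔ W) → ¬Y)): α-rule — add F ¬Z, F (¬(¬W ↔ W) → ¬Y).
    F ¬¬(X ∧ X): drop double negation, giving F (X ∧ X).
    F (¬(¬W ↔ W) → ¬Y): α-rule — add T ¬(¬W ↔ W), F ¬Y.
    F (X ∧ X): β-rule — branch into F X  //  F X.
      branch 1.1 (add F X):
        T ¬(¬W ↔ W): β-rule — branch into T ¬W, F W  //  F ¬W, T W.
          branch 1.1.1 (add T ¬W, F W):
            ○ open, literals {W=0, X=0, Y=1, Z=1}.
          branch 1.1.2 (add F ¬W, T W):
            ○ open, literals {W=1, X=0, Y=1, Z=1}.
      branch 1.2 (add F X):
        T ¬(¬W ↔ W): β-rule — branch into T ¬W, F W  //  F ¬W, T W.
          branch 1.2.1 (add T ¬W, F W):
            ○ open, literals {W=0, X=0, Y=1, Z=1}.
          branch 1.2.2 (add F ¬W, T W):
            ○ open, literals {W=1, X=0, Y=1, Z=1}.
  branch 2 (add T (V ↔ (Z ∧ ¬Z))):
    T (V ↔ (Z ∧ ¬Z)): β-rule — branch into T V, T (Z ∧ ¬Z)  //  F V, F (Z ∧ ¬Z).
      branch 2.1 (add T V, T (Z ∧ ¬Z)):
        T (Z ∧ ¬Z): α-rule — add T Z, T ¬Z.
        × closes — contains both Z and ¬Z.
      branch 2.2 (add F V, F (Z ∧ ¬Z)):
        F (Z ∧ ¬Z): β-rule — branch into F Z  //  F ¬Z.
          branch 2.2.1 (add F Z):
            ○ open, literals {V=0, Z=0}.
          branch 2.2.2 (add F ¬Z):
            ○ open, literals {V=0, Z=1}.
1 branch closed, 6 open.
Each open branch fixes some atoms; the unmentioned ones are free. Counting distinct full assignments: branch {W=0, X=0, Y=1, Z=1} (V) contributes 2 new; branch {W=1, X=0, Y=1, Z=1} (V) contributes 2 new; branch {W=0, X=0, Y=1, Z=1} (V) contributes 0 new; branch {W=1, X=0, Y=1, Z=1} (V) contributes 0 new; branch {V=0, Z=0} (X, Y, W) contributes 8 new; branch {V=0, Z=1} (X, Y, W) contributes 6 new. Total: 18.

18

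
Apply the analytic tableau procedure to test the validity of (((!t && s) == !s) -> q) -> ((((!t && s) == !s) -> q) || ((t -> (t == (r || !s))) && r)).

Assume the negation and expand:
Initial set: {!((((!t && s) == !s) -> q) -> ((((!t && s) == !s) -> q) || ((t -> (t == (r || !s))) && r)))}.
!((((!t && s) == !s) -> q) -> ((((!t && s) == !s) -> q) || ((t -> (t == (r || !s))) && r))): α-rule — add (((!t && s) == !s) -> q), !((((!t && s) == !s) -> q) || ((t -> (t == (r || !s))) && r)).
!((((!t && s) == !s) -> q) || ((t -> (t == (r || !s))) && r)): α-rule — add !(((!t && s) == !s) -> q), !((t -> (t == (r || !s))) && r).
!(((!t && s) == !s) -> q): α-rule — add ((!t && s) == !s), !q.
(((!t && s) == !s) -> q): β-rule — branch into !((!t && s) == !s)  //  q.
  branch 1 (add !((!t && s) == !s)):
    !((t -> (t == (r || !s))) && r): β-rule — branch into !(t -> (t == (r || !s)))  //  !r.
      branch 1.1 (add !(t -> (t == (r || !s)))):
        !(t -> (t == (r || !s))): α-rule — add t, !(t == (r || !s)).
        ((!t && s) == !s): β-rule — branch into (!t && s), !s  //  !(!t && s), !!s.
          branch 1.1.1 (add (!t && s), !s):
            (!t && s): α-rule — add !t, s.
            × closes — contains both t and !t.
          branch 1.1.2 (add !(!t && s), !!s):
            !((!t && s) == !s): β-rule — branch into (!t && s), !!s  //  !(!t && s), !s.
              branch 1.1.2.1 (add (!t && s), !!s):
                (!t && s): α-rule — add !t, s.
                × closes — contains both t and !t.
              branch 1.1.2.2 (add !(!t && s), !s):
                × closes — contains both s and !s.
      branch 1.2 (add !r):
        ((!t && s) == !s): β-rule — branch into (!t && s), !s  //  !(!t && s), !!s.
          branch 1.2.1 (add (!t && s), !s):
            (!t && s): α-rule — add !t, s.
            × closes — contains both s and !s.
          branch 1.2.2 (add !(!t && s), !!s):
            !((!t && s) == !s): β-rule — branch into (!t && s), !!s  //  !(!t && s), !s.
              branch 1.2.2.1 (add (!t && s), !!s):
                (!t && s): α-rule — add !t, s.
                !(!t && s): β-rule — branch into !!t  //  !s.
                  branch 1.2.2.1.1 (add !!t):
                    × closes — contains both t and !t.
                  branch 1.2.2.1.2 (add !s):
                    × closes — contains both s and !s.
              branch 1.2.2.2 (add !(!t && s), !s):
                × closes — contains both s and !s.
  branch 2 (add q):
    × closes — contains both q and !q.
All 8 branches close.
Every branch closed, so the negation is unsatisfiable and the formula is valid.

Valid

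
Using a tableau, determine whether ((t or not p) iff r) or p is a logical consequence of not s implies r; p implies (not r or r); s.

No

Initial set: {(not s implies r); (p implies (not r or r)); s; not (((t or not p) iff r) or p)}.
not (((t or not p) iff r) or p): α-rule — add not ((t or not p) iff r), not p.
(not s implies r): β-rule — branch into not not s  //  r.
  branch 1 (add not not s):
    (p implies (not r or r)): β-rule — branch into not p  //  (not r or r).
      branch 1.1 (add not p):
        not ((t or not p) iff r): β-rule — branch into (t or not p), not r  //  not (t or not p), r.
          branch 1.1.1 (add (t or not p), not r):
            (t or not p): β-rule — branch into t  //  not p.
              branch 1.1.1.1 (add t):
                ○ open, literals {p=F, r=F, s=T, t=T}.
              branch 1.1.1.2 (add not p):
                ○ open, literals {p=F, r=F, s=T}.
          branch 1.1.2 (add not (t or not p), r):
            not (t or not p): α-rule — add not t, not not p.
            × closes — contains both p and not p.
      branch 1.2 (add (not r or r)):
        not ((t or not p) iff r): β-rule — branch into (t or not p), not r  //  not (t or not p), r.
          branch 1.2.1 (add (t or not p), not r):
            (not r or r): β-rule — branch into not r  //  r.
              branch 1.2.1.1 (add not r):
                (t or not p): β-rule — branch into t  //  not p.
                  branch 1.2.1.1.1 (add t):
                    ○ open, literals {p=F, r=F, s=T, t=T}.
                  branch 1.2.1.1.2 (add not p):
                    ○ open, literals {p=F, r=F, s=T}.
              branch 1.2.1.2 (add r):
                × closes — contains both r and not r.
          branch 1.2.2 (add not (t or not p), r):
            not (t or not p): α-rule — add not t, not not p.
            × closes — contains both p and not p.
  branch 2 (add r):
    (p implies (not r or r)): β-rule — branch into not p  //  (not r or r).
      branch 2.1 (add not p):
        not ((t or not p) iff r): β-rule — branch into (t or not p), not r  //  not (t or not p), r.
          branch 2.1.1 (add (t or not p), not r):
            × closes — contains both r and not r.
          branch 2.1.2 (add not (t or not p), r):
            not (t or not p): α-rule — add not t, not not p.
            × closes — contains both p and not p.
      branch 2.2 (add (not r or r)):
        not ((t or not p) iff r): β-rule — branch into (t or not p), not r  //  not (t or not p), r.
          branch 2.2.1 (add (t or not p), not r):
            × closes — contains both r and not r.
          branch 2.2.2 (add not (t or not p), r):
            not (t or not p): α-rule — add not t, not not p.
            × closes — contains both p and not p.
7 branches closed, 4 open.
An open branch gives a countermodel: p=F, r=F, s=T, t=T (unmentioned atoms arbitrary); the premises hold there but the conclusion fails.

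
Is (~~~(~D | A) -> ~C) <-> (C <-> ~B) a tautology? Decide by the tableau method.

Not valid

Assume the negation and expand:
Initial set: {F ((~~~(~D | A) -> ~C) <-> (C <-> ~B))}.
F ((~~~(~D | A) -> ~C) <-> (C <-> ~B)): β-rule — branch into T (~~~(~D | A) -> ~C), F (C <-> ~B)  //  F (~~~(~D | A) -> ~C), T (C <-> ~B).
  branch 1 (add T (~~~(~D | A) -> ~C), F (C <-> ~B)):
    T (~~~(~D | A) -> ~C): β-rule — branch into F ~~~(~D | A)  //  T ~C.
      branch 1.1 (add F ~~~(~D | A)):
        F ~~~(~D | A): drop double negation, giving F ~(~D | A).
        F (C <-> ~B): β-rule — branch into T C, F ~B  //  F C, T ~B.
          branch 1.1.1 (add T C, F ~B):
            F ~(~D | A): β-rule — branch into T ~D  //  T A.
              branch 1.1.1.1 (add T ~D):
                ○ open, literals {B=true, C=true, D=false}.
              branch 1.1.1.2 (add T A):
                ○ open, literals {A=true, B=true, C=true}.
          branch 1.1.2 (add F C, T ~B):
            F ~(~D | A): β-rule — branch into T ~D  //  T A.
              branch 1.1.2.1 (add T ~D):
                ○ open, literals {B=false, C=false, D=false}.
              branch 1.1.2.2 (add T A):
                ○ open, literals {A=true, B=false, C=false}.
      branch 1.2 (add T ~C):
        F (C <-> ~B): β-rule — branch into T C, F ~B  //  F C, T ~B.
          branch 1.2.1 (add T C, F ~B):
            × closes — contains both C and ~C.
          branch 1.2.2 (add F C, T ~B):
            ○ open, literals {B=false, C=false}.
  branch 2 (add F (~~~(~D | A) -> ~C), T (C <-> ~B)):
    F (~~~(~D | A) -> ~C): α-rule — add T ~~~(~D | A), F ~C.
    T ~~~(~D | A): drop double negation, giving T ~(~D | A).
    T ~(~D | A): α-rule — add F ~D, F A.
    T (C <-> ~B): β-rule — branch into T C, T ~B  //  F C, F ~B.
      branch 2.1 (add T C, T ~B):
        ○ open, literals {A=false, B=false, C=true, D=true}.
      branch 2.2 (add F C, F ~B):
        × closes — contains both C and ~C.
2 branches closed, 6 open.
An open branch gives a countermodel: B=true, C=true, D=false (unmentioned atoms arbitrary); under it the original formula is false.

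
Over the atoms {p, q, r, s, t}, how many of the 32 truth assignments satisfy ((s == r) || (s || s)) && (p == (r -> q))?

Initial set: {T (((s == r) || (s || s)) && (p == (r -> q)))}.
T (((s == r) || (s || s)) && (p == (r -> q))): α-rule — add T ((s == r) || (s || s)), T (p == (r -> q)).
T ((s == r) || (s || s)): β-rule — branch into T (s == r)  //  T (s || s).
  branch 1 (add T (s == r)):
    T (p == (r -> q)): β-rule — branch into T p, T (r -> q)  //  F p, F (r -> q).
      branch 1.1 (add T p, T (r -> q)):
        T (s == r): β-rule — branch into T s, T r  //  F s, F r.
          branch 1.1.1 (add T s, T r):
            T (r -> q): β-rule — branch into F r  //  T q.
              branch 1.1.1.1 (add F r):
                × closes — contains both r and !r.
              branch 1.1.1.2 (add T q):
                ○ open, literals {p=true, q=true, r=true, s=true}.
          branch 1.1.2 (add F s, F r):
            T (r -> q): β-rule — branch into F r  //  T q.
              branch 1.1.2.1 (add F r):
                ○ open, literals {p=true, r=false, s=false}.
              branch 1.1.2.2 (add T q):
                ○ open, literals {p=true, q=true, r=false, s=false}.
      branch 1.2 (add F p, F (r -> q)):
        F (r -> q): α-rule — add T r, F q.
        T (s == r): β-rule — branch into T s, T r  //  F s, F r.
          branch 1.2.1 (add T s, T r):
            ○ open, literals {p=false, q=false, r=true, s=true}.
          branch 1.2.2 (add F s, F r):
            × closes — contains both r and !r.
  branch 2 (add T (s || s)):
    T (p == (r -> q)): β-rule — branch into T p, T (r -> q)  //  F p, F (r -> q).
      branch 2.1 (add T p, T (r -> q)):
        T (s || s): β-rule — branch into T s  //  T s.
          branch 2.1.1 (add T s):
            T (r -> q): β-rule — branch into F r  //  T q.
              branch 2.1.1.1 (add F r):
                ○ open, literals {p=true, r=false, s=true}.
              branch 2.1.1.2 (add T q):
                ○ open, literals {p=true, q=true, s=true}.
          branch 2.1.2 (add T s):
            T (r -> q): β-rule — branch into F r  //  T q.
              branch 2.1.2.1 (add F r):
                ○ open, literals {p=true, r=false, s=true}.
              branch 2.1.2.2 (add T q):
                ○ open, literals {p=true, q=true, s=true}.
      branch 2.2 (add F p, F (r -> q)):
        F (r -> q): α-rule — add T r, F q.
        T (s || s): β-rule — branch into T s  //  T s.
          branch 2.2.1 (add T s):
            ○ open, literals {p=false, q=false, r=true, s=true}.
          branch 2.2.2 (add T s):
            ○ open, literals {p=false, q=false, r=true, s=true}.
2 branches closed, 10 open.
Each open branch fixes some atoms; the unmentioned ones are free. Counting distinct full assignments: branch {p=true, q=true, r=true, s=true} (t) contributes 2 new; branch {p=true, r=false, s=false} (q, t) contributes 4 new; branch {p=true, q=true, r=false, s=false} (t) contributes 0 new; branch {p=false, q=false, r=true, s=true} (t) contributes 2 new; branch {p=true, r=false, s=true} (q, t) contributes 4 new; branch {p=true, q=true, s=true} (r, t) contributes 0 new; branch {p=true, r=false, s=true} (q, t) contributes 0 new; branch {p=true, q=true, s=true} (r, t) contributes 0 new; branch {p=false, q=false, r=true, s=true} (t) contributes 0 new; branch {p=false, q=false, r=true, s=true} (t) contributes 0 new. Total: 12.

12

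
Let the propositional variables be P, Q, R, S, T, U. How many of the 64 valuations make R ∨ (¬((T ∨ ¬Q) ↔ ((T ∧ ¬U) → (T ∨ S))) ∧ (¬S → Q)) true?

Initial set: {(R ∨ (¬((T ∨ ¬Q) ↔ ((T ∧ ¬U) → (T ∨ S))) ∧ (¬S → Q)))}.
(R ∨ (¬((T ∨ ¬Q) ↔ ((T ∧ ¬U) → (T ∨ S))) ∧ (¬S → Q))): β-rule — branch into R  //  (¬((T ∨ ¬Q) ↔ ((T ∧ ¬U) → (T ∨ S))) ∧ (¬S → Q)).
  branch 1 (add R):
    ○ open, literals {R=1}.
  branch 2 (add (¬((T ∨ ¬Q) ↔ ((T ∧ ¬U) → (T ∨ S))) ∧ (¬S → Q))):
    (¬((T ∨ ¬Q) ↔ ((T ∧ ¬U) → (T ∨ S))) ∧ (¬S → Q)): α-rule — add ¬((T ∨ ¬Q) ↔ ((T ∧ ¬U) → (T ∨ S))), (¬S → Q).
    ¬((T ∨ ¬Q) ↔ ((T ∧ ¬U) → (T ∨ S))): β-rule — branch into (T ∨ ¬Q), ¬((T ∧ ¬U) → (T ∨ S))  //  ¬(T ∨ ¬Q), ((T ∧ ¬U) → (T ∨ S)).
      branch 2.1 (add (T ∨ ¬Q), ¬((T ∧ ¬U) → (T ∨ S))):
        ¬((T ∧ ¬U) → (T ∨ S)): α-rule — add (T ∧ ¬U), ¬(T ∨ S).
        (T ∧ ¬U): α-rule — add T, ¬U.
        ¬(T ∨ S): α-rule — add ¬T, ¬S.
        × closes — contains both T and ¬T.
      branch 2.2 (add ¬(T ∨ ¬Q), ((T ∧ ¬U) → (T ∨ S))):
        ¬(T ∨ ¬Q): α-rule — add ¬T, ¬¬Q.
        (¬S → Q): β-rule — branch into ¬¬S  //  Q.
          branch 2.2.1 (add ¬¬S):
            ((T ∧ ¬U) → (T ∨ S)): β-rule — branch into ¬(T ∧ ¬U)  //  (T ∨ S).
              branch 2.2.1.1 (add ¬(T ∧ ¬U)):
                ¬(T ∧ ¬U): β-rule — branch into ¬T  //  ¬¬U.
                  branch 2.2.1.1.1 (add ¬T):
                    ○ open, literals {Q=1, S=1, T=0}.
                  branch 2.2.1.1.2 (add ¬¬U):
                    ○ open, literals {Q=1, S=1, T=0, U=1}.
              branch 2.2.1.2 (add (T ∨ S)):
                (T ∨ S): β-rule — branch into T  //  S.
                  branch 2.2.1.2.1 (add T):
                    × closes — contains both T and ¬T.
                  branch 2.2.1.2.2 (add S):
                    ○ open, literals {Q=1, S=1, T=0}.
          branch 2.2.2 (add Q):
            ((T ∧ ¬U) → (T ∨ S)): β-rule — branch into ¬(T ∧ ¬U)  //  (T ∨ S).
              branch 2.2.2.1 (add ¬(T ∧ ¬U)):
                ¬(T ∧ ¬U): β-rule — branch into ¬T  //  ¬¬U.
                  branch 2.2.2.1.1 (add ¬T):
                    ○ open, literals {Q=1, T=0}.
                  branch 2.2.2.1.2 (add ¬¬U):
                    ○ open, literals {Q=1, T=0, U=1}.
              branch 2.2.2.2 (add (T ∨ S)):
                (T ∨ S): β-rule — branch into T  //  S.
                  branch 2.2.2.2.1 (add T):
                    × closes — contains both T and ¬T.
                  branch 2.2.2.2.2 (add S):
                    ○ open, literals {Q=1, S=1, T=0}.
3 branches closed, 7 open.
Each open branch fixes some atoms; the unmentioned ones are free. Counting distinct full assignments: branch {R=1} (P, Q, S, T, U) contributes 32 new; branch {Q=1, S=1, T=0} (P, R, U) contributes 4 new; branch {Q=1, S=1, T=0, U=1} (P, R) contributes 0 new; branch {Q=1, S=1, T=0} (P, R, U) contributes 0 new; branch {Q=1, T=0} (P, R, S, U) contributes 4 new; branch {Q=1, T=0, U=1} (P, R, S) contributes 0 new; branch {Q=1, S=1, T=0} (P, R, U) contributes 0 new. Total: 40.

40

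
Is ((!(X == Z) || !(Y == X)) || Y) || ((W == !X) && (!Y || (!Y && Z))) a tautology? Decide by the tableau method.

Assume the negation and expand:
Initial set: {!(((!(X == Z) || !(Y == X)) || Y) || ((W == !X) && (!Y || (!Y && Z))))}.
!(((!(X == Z) || !(Y == X)) || Y) || ((W == !X) && (!Y || (!Y && Z)))): α-rule — add !((!(X == Z) || !(Y == X)) || Y), !((W == !X) && (!Y || (!Y && Z))).
!((!(X == Z) || !(Y == X)) || Y): α-rule — add !(!(X == Z) || !(Y == X)), !Y.
!(!(X == Z) || !(Y == X)): α-rule — add !!(X == Z), !!(Y == X).
!((W == !X) && (!Y || (!Y && Z))): β-rule — branch into !(W == !X)  //  !(!Y || (!Y && Z)).
  branch 1 (add !(W == !X)):
    !!(X == Z): β-rule — branch into X, Z  //  !X, !Z.
      branch 1.1 (add X, Z):
        !!(Y == X): β-rule — branch into Y, X  //  !Y, !X.
          branch 1.1.1 (add Y, X):
            × closes — contains both Y and !Y.
          branch 1.1.2 (add !Y, !X):
            × closes — contains both X and !X.
      branch 1.2 (add !X, !Z):
        !!(Y == X): β-rule — branch into Y, X  //  !Y, !X.
          branch 1.2.1 (add Y, X):
            × closes — contains both Y and !Y.
          branch 1.2.2 (add !Y, !X):
            !(W == !X): β-rule — branch into W, !!X  //  !W, !X.
              branch 1.2.2.1 (add W, !!X):
                × closes — contains both X and !X.
              branch 1.2.2.2 (add !W, !X):
                ○ open, literals {W=false, X=false, Y=false, Z=false}.
  branch 2 (add !(!Y || (!Y && Z))):
    !(!Y || (!Y && Z)): α-rule — add !!Y, !(!Y && Z).
    × closes — contains both Y and !Y.
5 branches closed, 1 open.
An open branch gives a countermodel: W=false, X=false, Y=false, Z=false (unmentioned atoms arbitrary); under it the original formula is false.

Not valid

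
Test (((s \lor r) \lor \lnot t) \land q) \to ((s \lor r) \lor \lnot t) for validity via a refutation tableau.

Assume the negation and expand:
Initial set: {\lnot ((((s \lor r) \lor \lnot t) \land q) \to ((s \lor r) \lor \lnot t))}.
\lnot ((((s \lor r) \lor \lnot t) \land q) \to ((s \lor r) \lor \lnot t)): α-rule — add (((s \lor r) \lor \lnot t) \land q), \lnot ((s \lor r) \lor \lnot t).
(((s \lor r) \lor \lnot t) \land q): α-rule — add ((s \lor r) \lor \lnot t), q.
\lnot ((s \lor r) \lor \lnot t): α-rule — add \lnot (s \lor r), \lnot \lnot t.
\lnot (s \lor r): α-rule — add \lnot s, \lnot r.
((s \lor r) \lor \lnot t): β-rule — branch into (s \lor r)  //  \lnot t.
  branch 1 (add (s \lor r)):
    (s \lor r): β-rule — branch into s  //  r.
      branch 1.1 (add s):
        × closes — contains both s and \lnot s.
      branch 1.2 (add r):
        × closes — contains both r and \lnot r.
  branch 2 (add \lnot t):
    × closes — contains both t and \lnot t.
All 3 branches close.
Every branch closed, so the negation is unsatisfiable and the formula is valid.

Valid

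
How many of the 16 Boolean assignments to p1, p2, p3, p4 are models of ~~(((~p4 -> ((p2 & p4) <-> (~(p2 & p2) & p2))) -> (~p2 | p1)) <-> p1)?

12

Initial set: {~~(((~p4 -> ((p2 & p4) <-> (~(p2 & p2) & p2))) -> (~p2 | p1)) <-> p1)}.
~~(((~p4 -> ((p2 & p4) <-> (~(p2 & p2) & p2))) -> (~p2 | p1)) <-> p1): drop double negation, giving (((~p4 -> ((p2 & p4) <-> (~(p2 & p2) & p2))) -> (~p2 | p1)) <-> p1).
(((~p4 -> ((p2 & p4) <-> (~(p2 & p2) & p2))) -> (~p2 | p1)) <-> p1): β-rule — branch into ((~p4 -> ((p2 & p4) <-> (~(p2 & p2) & p2))) -> (~p2 | p1)), p1  //  ~((~p4 -> ((p2 & p4) <-> (~(p2 & p2) & p2))) -> (~p2 | p1)), ~p1.
  branch 1 (add ((~p4 -> ((p2 & p4) <-> (~(p2 & p2) & p2))) -> (~p2 | p1)), p1):
    ((~p4 -> ((p2 & p4) <-> (~(p2 & p2) & p2))) -> (~p2 | p1)): β-rule — branch into ~(~p4 -> ((p2 & p4) <-> (~(p2 & p2) & p2)))  //  (~p2 | p1).
      branch 1.1 (add ~(~p4 -> ((p2 & p4) <-> (~(p2 & p2) & p2)))):
        ~(~p4 -> ((p2 & p4) <-> (~(p2 & p2) & p2))): α-rule — add ~p4, ~((p2 & p4) <-> (~(p2 & p2) & p2)).
        ~((p2 & p4) <-> (~(p2 & p2) & p2)): β-rule — branch into (p2 & p4), ~(~(p2 & p2) & p2)  //  ~(p2 & p4), (~(p2 & p2) & p2).
          branch 1.1.1 (add (p2 & p4), ~(~(p2 & p2) & p2)):
            (p2 & p4): α-rule — add p2, p4.
            × closes — contains both p4 and ~p4.
          branch 1.1.2 (add ~(p2 & p4), (~(p2 & p2) & p2)):
            (~(p2 & p2) & p2): α-rule — add ~(p2 & p2), p2.
            ~(p2 & p4): β-rule — branch into ~p2  //  ~p4.
              branch 1.1.2.1 (add ~p2):
                × closes — contains both p2 and ~p2.
              branch 1.1.2.2 (add ~p4):
                ~(p2 & p2): β-rule — branch into ~p2  //  ~p2.
                  branch 1.1.2.2.1 (add ~p2):
                    × closes — contains both p2 and ~p2.
                  branch 1.1.2.2.2 (add ~p2):
                    × closes — contains both p2 and ~p2.
      branch 1.2 (add (~p2 | p1)):
        (~p2 | p1): β-rule — branch into ~p2  //  p1.
          branch 1.2.1 (add ~p2):
            ○ open, literals {p1=true, p2=false}.
          branch 1.2.2 (add p1):
            ○ open, literals {p1=true}.
  branch 2 (add ~((~p4 -> ((p2 & p4) <-> (~(p2 & p2) & p2))) -> (~p2 | p1)), ~p1):
    ~((~p4 -> ((p2 & p4) <-> (~(p2 & p2) & p2))) -> (~p2 | p1)): α-rule — add (~p4 -> ((p2 & p4) <-> (~(p2 & p2) & p2))), ~(~p2 | p1).
    ~(~p2 | p1): α-rule — add ~~p2, ~p1.
    (~p4 -> ((p2 & p4) <-> (~(p2 & p2) & p2))): β-rule — branch into ~~p4  //  ((p2 & p4) <-> (~(p2 & p2) & p2)).
      branch 2.1 (add ~~p4):
        ○ open, literals {p1=false, p2=true, p4=true}.
      branch 2.2 (add ((p2 & p4) <-> (~(p2 & p2) & p2))):
        ((p2 & p4) <-> (~(p2 & p2) & p2)): β-rule — branch into (p2 & p4), (~(p2 & p2) & p2)  //  ~(p2 & p4), ~(~(p2 & p2) & p2).
          branch 2.2.1 (add (p2 & p4), (~(p2 & p2) & p2)):
            (p2 & p4): α-rule — add p2, p4.
            (~(p2 & p2) & p2): α-rule — add ~(p2 & p2), p2.
            ~(p2 & p2): β-rule — branch into ~p2  //  ~p2.
              branch 2.2.1.1 (add ~p2):
                × closes — contains both p2 and ~p2.
              branch 2.2.1.2 (add ~p2):
                × closes — contains both p2 and ~p2.
          branch 2.2.2 (add ~(p2 & p4), ~(~(p2 & p2) & p2)):
            ~(p2 & p4): β-rule — branch into ~p2  //  ~p4.
              branch 2.2.2.1 (add ~p2):
                × closes — contains both p2 and ~p2.
              branch 2.2.2.2 (add ~p4):
                ~(~(p2 & p2) & p2): β-rule — branch into ~~(p2 & p2)  //  ~p2.
                  branch 2.2.2.2.1 (add ~~(p2 & p2)):
                    ~~(p2 & p2): α-rule — add p2, p2.
                    ○ open, literals {p1=false, p2=true, p4=false}.
                  branch 2.2.2.2.2 (add ~p2):
                    × closes — contains both p2 and ~p2.
8 branches closed, 4 open.
Each open branch fixes some atoms; the unmentioned ones are free. Counting distinct full assignments: branch {p1=true, p2=false} (p3, p4) contributes 4 new; branch {p1=true} (p2, p3, p4) contributes 4 new; branch {p1=false, p2=true, p4=true} (p3) contributes 2 new; branch {p1=false, p2=true, p4=false} (p3) contributes 2 new. Total: 12.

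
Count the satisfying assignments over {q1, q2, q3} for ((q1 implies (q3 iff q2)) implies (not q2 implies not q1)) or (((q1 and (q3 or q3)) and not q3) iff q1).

7

Initial set: {(((q1 implies (q3 iff q2)) implies (not q2 implies not q1)) or (((q1 and (q3 or q3)) and not q3) iff q1))}.
(((q1 implies (q3 iff q2)) implies (not q2 implies not q1)) or (((q1 and (q3 or q3)) and not q3) iff q1)): β-rule — branch into ((q1 implies (q3 iff q2)) implies (not q2 implies not q1))  //  (((q1 and (q3 or q3)) and not q3) iff q1).
  branch 1 (add ((q1 implies (q3 iff q2)) implies (not q2 implies not q1))):
    ((q1 implies (q3 iff q2)) implies (not q2 implies not q1)): β-rule — branch into not (q1 implies (q3 iff q2))  //  (not q2 implies not q1).
      branch 1.1 (add not (q1 implies (q3 iff q2))):
        not (q1 implies (q3 iff q2)): α-rule — add q1, not (q3 iff q2).
        not (q3 iff q2): β-rule — branch into q3, not q2  //  not q3, q2.
          branch 1.1.1 (add q3, not q2):
            ○ open, literals {q1=true, q2=false, q3=true}.
          branch 1.1.2 (add not q3, q2):
            ○ open, literals {q1=true, q2=true, q3=false}.
      branch 1.2 (add (not q2 implies not q1)):
        (not q2 implies not q1): β-rule — branch into not not q2  //  not q1.
          branch 1.2.1 (add not not q2):
            ○ open, literals {q2=true}.
          branch 1.2.2 (add not q1):
            ○ open, literals {q1=false}.
  branch 2 (add (((q1 and (q3 or q3)) and not q3) iff q1)):
    (((q1 and (q3 or q3)) and not q3) iff q1): β-rule — branch into ((q1 and (q3 or q3)) and not q3), q1  //  not ((q1 and (q3 or q3)) and not q3), not q1.
      branch 2.1 (add ((q1 and (q3 or q3)) and not q3), q1):
        ((q1 and (q3 or q3)) and not q3): α-rule — add (q1 and (q3 or q3)), not q3.
        (q1 and (q3 or q3)): α-rule — add q1, (q3 or q3).
        (q3 or q3): β-rule — branch into q3  //  q3.
          branch 2.1.1 (add q3):
            × closes — contains both q3 and not q3.
          branch 2.1.2 (add q3):
            × closes — contains both q3 and not q3.
      branch 2.2 (add not ((q1 and (q3 or q3)) and not q3), not q1):
        not ((q1 and (q3 or q3)) and not q3): β-rule — branch into not (q1 and (q3 or q3))  //  not not q3.
          branch 2.2.1 (add not (q1 and (q3 or q3))):
            not (q1 and (q3 or q3)): β-rule — branch into not q1  //  not (q3 or q3).
              branch 2.2.1.1 (add not q1):
                ○ open, literals {q1=false}.
              branch 2.2.1.2 (add not (q3 or q3)):
                not (q3 or q3): α-rule — add not q3, not q3.
                ○ open, literals {q1=false, q3=false}.
          branch 2.2.2 (add not not q3):
            ○ open, literals {q1=false, q3=true}.
2 branches closed, 7 open.
Each open branch fixes some atoms; the unmentioned ones are free. Counting distinct full assignments: branch {q1=true, q2=false, q3=true} (none free) contributes 1 new; branch {q1=true, q2=true, q3=false} (none free) contributes 1 new; branch {q2=true} (q1, q3) contributes 3 new; branch {q1=false} (q2, q3) contributes 2 new; branch {q1=false} (q2, q3) contributes 0 new; branch {q1=false, q3=false} (q2) contributes 0 new; branch {q1=false, q3=true} (q2) contributes 0 new. Total: 7.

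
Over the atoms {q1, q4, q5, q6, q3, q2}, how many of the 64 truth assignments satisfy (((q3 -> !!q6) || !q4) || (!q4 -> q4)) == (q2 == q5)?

Initial set: {((((q3 -> !!q6) || !q4) || (!q4 -> q4)) == (q2 == q5))}.
((((q3 -> !!q6) || !q4) || (!q4 -> q4)) == (q2 == q5)): β-rule — branch into (((q3 -> !!q6) || !q4) || (!q4 -> q4)), (q2 == q5)  //  !(((q3 -> !!q6) || !q4) || (!q4 -> q4)), !(q2 == q5).
  branch 1 (add (((q3 -> !!q6) || !q4) || (!q4 -> q4)), (q2 == q5)):
    (((q3 -> !!q6) || !q4) || (!q4 -> q4)): β-rule — branch into ((q3 -> !!q6) || !q4)  //  (!q4 -> q4).
      branch 1.1 (add ((q3 -> !!q6) || !q4)):
        (q2 == q5): β-rule — branch into q2, q5  //  !q2, !q5.
          branch 1.1.1 (add q2, q5):
            ((q3 -> !!q6) || !q4): β-rule — branch into (q3 -> !!q6)  //  !q4.
              branch 1.1.1.1 (add (q3 -> !!q6)):
                (q3 -> !!q6): β-rule — branch into !q3  //  !!q6.
                  branch 1.1.1.1.1 (add !q3):
                    ○ open, literals {q2=T, q3=F, q5=T}.
                  branch 1.1.1.1.2 (add !!q6):
                    !!q6: drop double negation, giving q6.
                    ○ open, literals {q2=T, q5=T, q6=T}.
              branch 1.1.1.2 (add !q4):
                ○ open, literals {q2=T, q4=F, q5=T}.
          branch 1.1.2 (add !q2, !q5):
            ((q3 -> !!q6) || !q4): β-rule — branch into (q3 -> !!q6)  //  !q4.
              branch 1.1.2.1 (add (q3 -> !!q6)):
                (q3 -> !!q6): β-rule — branch into !q3  //  !!q6.
                  branch 1.1.2.1.1 (add !q3):
                    ○ open, literals {q2=F, q3=F, q5=F}.
                  branch 1.1.2.1.2 (add !!q6):
                    !!q6: drop double negation, giving q6.
                    ○ open, literals {q2=F, q5=F, q6=T}.
              branch 1.1.2.2 (add !q4):
                ○ open, literals {q2=F, q4=F, q5=F}.
      branch 1.2 (add (!q4 -> q4)):
        (q2 == q5): β-rule — branch into q2, q5  //  !q2, !q5.
          branch 1.2.1 (add q2, q5):
            (!q4 -> q4): β-rule — branch into !!q4  //  q4.
              branch 1.2.1.1 (add !!q4):
                ○ open, literals {q2=T, q4=T, q5=T}.
              branch 1.2.1.2 (add q4):
                ○ open, literals {q2=T, q4=T, q5=T}.
          branch 1.2.2 (add !q2, !q5):
            (!q4 -> q4): β-rule — branch into !!q4  //  q4.
              branch 1.2.2.1 (add !!q4):
                ○ open, literals {q2=F, q4=T, q5=F}.
              branch 1.2.2.2 (add q4):
                ○ open, literals {q2=F, q4=T, q5=F}.
  branch 2 (add !(((q3 -> !!q6) || !q4) || (!q4 -> q4)), !(q2 == q5)):
    !(((q3 -> !!q6) || !q4) || (!q4 -> q4)): α-rule — add !((q3 -> !!q6) || !q4), !(!q4 -> q4).
    !((q3 -> !!q6) || !q4): α-rule — add !(q3 -> !!q6), !!q4.
    !(!q4 -> q4): α-rule — add !q4, !q4.
    × closes — contains both q4 and !q4.
1 branch closed, 10 open.
Each open branch fixes some atoms; the unmentioned ones are free. Counting distinct full assignments: branch {q2=T, q3=F, q5=T} (q1, q4, q6) contributes 8 new; branch {q2=T, q5=T, q6=T} (q1, q4, q3) contributes 4 new; branch {q2=T, q4=F, q5=T} (q1, q6, q3) contributes 2 new; branch {q2=F, q3=F, q5=F} (q1, q4, q6) contributes 8 new; branch {q2=F, q5=F, q6=T} (q1, q4, q3) contributes 4 new; branch {q2=F, q4=F, q5=F} (q1, q6, q3) contributes 2 new; branch {q2=T, q4=T, q5=T} (q1, q6, q3) contributes 2 new; branch {q2=T, q4=T, q5=T} (q1, q6, q3) contributes 0 new; branch {q2=F, q4=T, q5=F} (q1, q6, q3) contributes 2 new; branch {q2=F, q4=T, q5=F} (q1, q6, q3) contributes 0 new. Total: 32.

32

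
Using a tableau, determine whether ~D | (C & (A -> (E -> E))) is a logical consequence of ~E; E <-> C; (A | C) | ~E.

Initial set: {~E; (E <-> C); ((A | C) | ~E); ~(~D | (C & (A -> (E -> E))))}.
~(~D | (C & (A -> (E -> E)))): α-rule — add ~~D, ~(C & (A -> (E -> E))).
(E <-> C): β-rule — branch into E, C  //  ~E, ~C.
  branch 1 (add E, C):
    × closes — contains both E and ~E.
  branch 2 (add ~E, ~C):
    ((A | C) | ~E): β-rule — branch into (A | C)  //  ~E.
      branch 2.1 (add (A | C)):
        ~(C & (A -> (E -> E))): β-rule — branch into ~C  //  ~(A -> (E -> E)).
          branch 2.1.1 (add ~C):
            (A | C): β-rule — branch into A  //  C.
              branch 2.1.1.1 (add A):
                ○ open, literals {A=T, C=F, D=T, E=F}.
              branch 2.1.1.2 (add C):
                × closes — contains both C and ~C.
          branch 2.1.2 (add ~(A -> (E -> E))):
            ~(A -> (E -> E)): α-rule — add A, ~(E -> E).
            ~(E -> E): α-rule — add E, ~E.
            × closes — contains both E and ~E.
      branch 2.2 (add ~E):
        ~(C & (A -> (E -> E))): β-rule — branch into ~C  //  ~(A -> (E -> E)).
          branch 2.2.1 (add ~C):
            ○ open, literals {C=F, D=T, E=F}.
          branch 2.2.2 (add ~(A -> (E -> E))):
            ~(A -> (E -> E)): α-rule — add A, ~(E -> E).
            ~(E -> E): α-rule — add E, ~E.
            × closes — contains both E and ~E.
4 branches closed, 2 open.
An open branch gives a countermodel: A=T, C=F, D=T, E=F (unmentioned atoms arbitrary); the premises hold there but the conclusion fails.

No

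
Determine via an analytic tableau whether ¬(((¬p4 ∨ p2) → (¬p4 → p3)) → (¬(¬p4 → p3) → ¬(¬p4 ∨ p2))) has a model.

Initial set: {T ¬(((¬p4 ∨ p2) → (¬p4 → p3)) → (¬(¬p4 → p3) → ¬(¬p4 ∨ p2)))}.
T ¬(((¬p4 ∨ p2) → (¬p4 → p3)) → (¬(¬p4 → p3) → ¬(¬p4 ∨ p2))): α-rule — add T ((¬p4 ∨ p2) → (¬p4 → p3)), F (¬(¬p4 → p3) → ¬(¬p4 ∨ p2)).
F (¬(¬p4 → p3) → ¬(¬p4 ∨ p2)): α-rule — add T ¬(¬p4 → p3), F ¬(¬p4 ∨ p2).
T ¬(¬p4 → p3): α-rule — add T ¬p4, F p3.
T ((¬p4 ∨ p2) → (¬p4 → p3)): β-rule — branch into F (¬p4 ∨ p2)  //  T (¬p4 → p3).
  branch 1 (add F (¬p4 ∨ p2)):
    F (¬p4 ∨ p2): α-rule — add F ¬p4, F p2.
    × closes — contains both p4 and ¬p4.
  branch 2 (add T (¬p4 → p3)):
    F ¬(¬p4 ∨ p2): β-rule — branch into T ¬p4  //  T p2.
      branch 2.1 (add T ¬p4):
        T (¬p4 → p3): β-rule — branch into F ¬p4  //  T p3.
          branch 2.1.1 (add F ¬p4):
            × closes — contains both p4 and ¬p4.
          branch 2.1.2 (add T p3):
            × closes — contains both p3 and ¬p3.
      branch 2.2 (add T p2):
        T (¬p4 → p3): β-rule — branch into F ¬p4  //  T p3.
          branch 2.2.1 (add F ¬p4):
            × closes — contains both p4 and ¬p4.
          branch 2.2.2 (add T p3):
            × closes — contains both p3 and ¬p3.
All 5 branches close.
Every branch closed; the formula is unsatisfiable.

Unsatisfiable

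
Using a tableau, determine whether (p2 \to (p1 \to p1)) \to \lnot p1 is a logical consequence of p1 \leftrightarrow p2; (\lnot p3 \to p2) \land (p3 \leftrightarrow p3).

No

Initial set: {T (p1 \leftrightarrow p2); T ((\lnot p3 \to p2) \land (p3 \leftrightarrow p3)); F ((p2 \to (p1 \to p1)) \to \lnot p1)}.
T ((\lnot p3 \to p2) \land (p3 \leftrightarrow p3)): α-rule — add T (\lnot p3 \to p2), T (p3 \leftrightarrow p3).
F ((p2 \to (p1 \to p1)) \to \lnot p1): α-rule — add T (p2 \to (p1 \to p1)), F \lnot p1.
T (p1 \leftrightarrow p2): β-rule — branch into T p1, T p2  //  F p1, F p2.
  branch 1 (add T p1, T p2):
    T (\lnot p3 \to p2): β-rule — branch into F \lnot p3  //  T p2.
      branch 1.1 (add F \lnot p3):
        T (p3 \leftrightarrow p3): β-rule — branch into T p3, T p3  //  F p3, F p3.
          branch 1.1.1 (add T p3, T p3):
            T (p2 \to (p1 \to p1)): β-rule — branch into F p2  //  T (p1 \to p1).
              branch 1.1.1.1 (add F p2):
                × closes — contains both p2 and \lnot p2.
              branch 1.1.1.2 (add T (p1 \to p1)):
                T (p1 \to p1): β-rule — branch into F p1  //  T p1.
                  branch 1.1.1.2.1 (add F p1):
                    × closes — contains both p1 and \lnot p1.
                  branch 1.1.1.2.2 (add T p1):
                    ○ open, literals {p1=T, p2=T, p3=T}.
          branch 1.1.2 (add F p3, F p3):
            × closes — contains both p3 and \lnot p3.
      branch 1.2 (add T p2):
        T (p3 \leftrightarrow p3): β-rule — branch into T p3, T p3  //  F p3, F p3.
          branch 1.2.1 (add T p3, T p3):
            T (p2 \to (p1 \to p1)): β-rule — branch into F p2  //  T (p1 \to p1).
              branch 1.2.1.1 (add F p2):
                × closes — contains both p2 and \lnot p2.
              branch 1.2.1.2 (add T (p1 \to p1)):
                T (p1 \to p1): β-rule — branch into F p1  //  T p1.
                  branch 1.2.1.2.1 (add F p1):
                    × closes — contains both p1 and \lnot p1.
                  branch 1.2.1.2.2 (add T p1):
                    ○ open, literals {p1=T, p2=T, p3=T}.
          branch 1.2.2 (add F p3, F p3):
            T (p2 \to (p1 \to p1)): β-rule — branch into F p2  //  T (p1 \to p1).
              branch 1.2.2.1 (add F p2):
                × closes — contains both p2 and \lnot p2.
              branch 1.2.2.2 (add T (p1 \to p1)):
                T (p1 \to p1): β-rule — branch into F p1  //  T p1.
                  branch 1.2.2.2.1 (add F p1):
                    × closes — contains both p1 and \lnot p1.
                  branch 1.2.2.2.2 (add T p1):
                    ○ open, literals {p1=T, p2=T, p3=F}.
  branch 2 (add F p1, F p2):
    × closes — contains both p1 and \lnot p1.
8 branches closed, 3 open.
An open branch gives a countermodel: p1=T, p2=T, p3=T (unmentioned atoms arbitrary); the premises hold there but the conclusion fails.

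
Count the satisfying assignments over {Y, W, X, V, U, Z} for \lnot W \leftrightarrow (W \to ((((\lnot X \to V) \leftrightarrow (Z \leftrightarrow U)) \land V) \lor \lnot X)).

44

Initial set: {T (\lnot W \leftrightarrow (W \to ((((\lnot X \to V) \leftrightarrow (Z \leftrightarrow U)) \land V) \lor \lnot X)))}.
T (\lnot W \leftrightarrow (W \to ((((\lnot X \to V) \leftrightarrow (Z \leftrightarrow U)) \land V) \lor \lnot X))): β-rule — branch into T \lnot W, T (W \to ((((\lnot X \to V) \leftrightarrow (Z \leftrightarrow U)) \land V) \lor \lnot X))  //  F \lnot W, F (W \to ((((\lnot X \to V) \leftrightarrow (Z \leftrightarrow U)) \land V) \lor \lnot X)).
  branch 1 (add T \lnot W, T (W \to ((((\lnot X \to V) \leftrightarrow (Z \leftrightarrow U)) \land V) \lor \lnot X))):
    T (W \to ((((\lnot X \to V) \leftrightarrow (Z \leftrightarrow U)) \land V) \lor \lnot X)): β-rule — branch into F W  //  T ((((\lnot X \to V) \leftrightarrow (Z \leftrightarrow U)) \land V) \lor \lnot X).
      branch 1.1 (add F W):
        ○ open, literals {W=0}.
      branch 1.2 (add T ((((\lnot X \to V) \leftrightarrow (Z \leftrightarrow U)) \land V) \lor \lnot X)):
        T ((((\lnot X \to V) \leftrightarrow (Z \leftrightarrow U)) \land V) \lor \lnot X): β-rule — branch into T (((\lnot X \to V) \leftrightarrow (Z \leftrightarrow U)) \land V)  //  T \lnot X.
          branch 1.2.1 (add T (((\lnot X \to V) \leftrightarrow (Z \leftrightarrow U)) \land V)):
            T (((\lnot X \to V) \leftrightarrow (Z \leftrightarrow U)) \land V): α-rule — add T ((\lnot X \to V) \leftrightarrow (Z \leftrightarrow U)), T V.
            T ((\lnot X \to V) \leftrightarrow (Z \leftrightarrow U)): β-rule — branch into T (\lnot X \to V), T (Z \leftrightarrow U)  //  F (\lnot X \to V), F (Z \leftrightarrow U).
              branch 1.2.1.1 (add T (\lnot X \to V), T (Z \leftrightarrow U)):
                T (\lnot X \to V): β-rule — branch into F \lnot X  //  T V.
                  branch 1.2.1.1.1 (add F \lnot X):
                    T (Z \leftrightarrow U): β-rule — branch into T Z, T U  //  F Z, F U.
                      branch 1.2.1.1.1.1 (add T Z, T U):
                        ○ open, literals {U=1, V=1, W=0, X=1, Z=1}.
                      branch 1.2.1.1.1.2 (add F Z, F U):
                        ○ open, literals {U=0, V=1, W=0, X=1, Z=0}.
                  branch 1.2.1.1.2 (add T V):
                    T (Z \leftrightarrow U): β-rule — branch into T Z, T U  //  F Z, F U.
                      branch 1.2.1.1.2.1 (add T Z, T U):
                        ○ open, literals {U=1, V=1, W=0, Z=1}.
                      branch 1.2.1.1.2.2 (add F Z, F U):
                        ○ open, literals {U=0, V=1, W=0, Z=0}.
              branch 1.2.1.2 (add F (\lnot X \to V), F (Z \leftrightarrow U)):
                F (\lnot X \to V): α-rule — add T \lnot X, F V.
                × closes — contains both V and \lnot V.
          branch 1.2.2 (add T \lnot X):
            ○ open, literals {W=0, X=0}.
  branch 2 (add F \lnot W, F (W \to ((((\lnot X \to V) \leftrightarrow (Z \leftrightarrow U)) \land V) \lor \lnot X))):
    F (W \to ((((\lnot X \to V) \leftrightarrow (Z \leftrightarrow U)) \land V) \lor \lnot X)): α-rule — add T W, F ((((\lnot X \to V) \leftrightarrow (Z \leftrightarrow U)) \land V) \lor \lnot X).
    F ((((\lnot X \to V) \leftrightarrow (Z \leftrightarrow U)) \land V) \lor \lnot X): α-rule — add F (((\lnot X \to V) \leftrightarrow (Z \leftrightarrow U)) \land V), F \lnot X.
    F (((\lnot X \to V) \leftrightarrow (Z \leftrightarrow U)) \land V): β-rule — branch into F ((\lnot X \to V) \leftrightarrow (Z \leftrightarrow U))  //  F V.
      branch 2.1 (add F ((\lnot X \to V) \leftrightarrow (Z \leftrightarrow U))):
        F ((\lnot X \to V) \leftrightarrow (Z \leftrightarrow U)): β-rule — branch into T (\lnot X \to V), F (Z \leftrightarrow U)  //  F (\lnot X \to V), T (Z \leftrightarrow U).
          branch 2.1.1 (add T (\lnot X \to V), F (Z \leftrightarrow U)):
            T (\lnot X \to V): β-rule — branch into F \lnot X  //  T V.
              branch 2.1.1.1 (add F \lnot X):
                F (Z \leftrightarrow U): β-rule — branch into T Z, F U  //  F Z, T U.
                  branch 2.1.1.1.1 (add T Z, F U):
                    ○ open, literals {U=0, W=1, X=1, Z=1}.
                  branch 2.1.1.1.2 (add F Z, T U):
                    ○ open, literals {U=1, W=1, X=1, Z=0}.
              branch 2.1.1.2 (add T V):
                F (Z \leftrightarrow U): β-rule — branch into T Z, F U  //  F Z, T U.
                  branch 2.1.1.2.1 (add T Z, F U):
                    ○ open, literals {U=0, V=1, W=1, X=1, Z=1}.
                  branch 2.1.1.2.2 (add F Z, T U):
                    ○ open, literals {U=1, V=1, W=1, X=1, Z=0}.
          branch 2.1.2 (add F (\lnot X \to V), T (Z \leftrightarrow U)):
            F (\lnot X \to V): α-rule — add T \lnot X, F V.
            × closes — contains both X and \lnot X.
      branch 2.2 (add F V):
        ○ open, literals {V=0, W=1, X=1}.
2 branches closed, 11 open.
Each open branch fixes some atoms; the unmentioned ones are free. Counting distinct full assignments: branch {W=0} (Y, X, V, U, Z) contributes 32 new; branch {U=1, V=1, W=0, X=1, Z=1} (Y) contributes 0 new; branch {U=0, V=1, W=0, X=1, Z=0} (Y) contributes 0 new; branch {U=1, V=1, W=0, Z=1} (Y, X) contributes 0 new; branch {U=0, V=1, W=0, Z=0} (Y, X) contributes 0 new; branch {W=0, X=0} (Y, V, U, Z) contributes 0 new; branch {U=0, W=1, X=1, Z=1} (Y, V) contributes 4 new; branch {U=1, W=1, X=1, Z=0} (Y, V) contributes 4 new; branch {U=0, V=1, W=1, X=1, Z=1} (Y) contributes 0 new; branch {U=1, V=1, W=1, X=1, Z=0} (Y) contributes 0 new; branch {V=0, W=1, X=1} (Y, U, Z) contributes 4 new. Total: 44.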